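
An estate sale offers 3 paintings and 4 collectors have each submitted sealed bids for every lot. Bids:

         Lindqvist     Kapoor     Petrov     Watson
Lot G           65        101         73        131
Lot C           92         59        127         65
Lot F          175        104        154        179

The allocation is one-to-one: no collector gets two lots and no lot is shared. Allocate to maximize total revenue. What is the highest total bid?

Max total: $433

Optimal: Watson→Lot G ($131), Petrov→Lot C ($127), Lindqvist→Lot F ($175) — total 131+127+175 = $433.
Max-entry greedy (repeatedly take the single best remaining cell) gives $407, worse by 26.
Checked against all permutations: $433 is optimal.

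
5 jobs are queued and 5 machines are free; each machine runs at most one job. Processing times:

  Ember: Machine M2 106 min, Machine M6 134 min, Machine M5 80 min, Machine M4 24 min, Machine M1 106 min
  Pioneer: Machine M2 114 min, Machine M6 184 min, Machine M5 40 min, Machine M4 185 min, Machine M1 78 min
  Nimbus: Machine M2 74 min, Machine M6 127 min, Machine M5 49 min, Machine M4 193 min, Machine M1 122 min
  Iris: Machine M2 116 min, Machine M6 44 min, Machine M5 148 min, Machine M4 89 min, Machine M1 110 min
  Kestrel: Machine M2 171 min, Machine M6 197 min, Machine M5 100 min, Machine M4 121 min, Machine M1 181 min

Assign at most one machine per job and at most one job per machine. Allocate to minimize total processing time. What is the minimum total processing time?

Optimal: Ember→Machine M4 (24 min), Pioneer→Machine M1 (78 min), Nimbus→Machine M2 (74 min), Iris→Machine M6 (44 min), Kestrel→Machine M5 (100 min) — total 24+78+74+44+100 = 320 min.
Min-entry greedy (repeatedly take the single cheapest remaining cell) gives 363 min, worse by 43.
No other one-to-one assignment undercuts 320 min.

Min total: 320 min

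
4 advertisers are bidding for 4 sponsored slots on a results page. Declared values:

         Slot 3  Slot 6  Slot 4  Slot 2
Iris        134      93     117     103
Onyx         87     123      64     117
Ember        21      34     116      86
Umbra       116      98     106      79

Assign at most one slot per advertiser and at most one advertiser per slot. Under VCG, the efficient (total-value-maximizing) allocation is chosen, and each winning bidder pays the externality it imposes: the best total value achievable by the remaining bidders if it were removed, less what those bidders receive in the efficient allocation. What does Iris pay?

Iris pays $24.

Efficient allocation: Iris→Slot 3 ($134), Onyx→Slot 2 ($117), Ember→Slot 4 ($116), Umbra→Slot 6 ($98); total welfare W = $465.
Iris receives Slot 3 at value $134, so the others get W − 134 = $331.
Without Iris: best allocation of the remaining 3 bidders over all 4 slots is Onyx→Slot 6 ($123), Ember→Slot 4 ($116), Umbra→Slot 3 ($116), total $355.
VCG payment = (others' best without Iris) − (others' welfare with Iris) = 355 − 331 = $24.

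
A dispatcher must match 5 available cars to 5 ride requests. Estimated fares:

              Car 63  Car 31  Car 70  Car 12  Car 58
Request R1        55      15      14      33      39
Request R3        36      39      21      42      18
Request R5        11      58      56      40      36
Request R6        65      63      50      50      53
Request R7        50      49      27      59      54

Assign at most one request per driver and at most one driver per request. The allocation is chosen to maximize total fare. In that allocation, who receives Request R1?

Car 63 receives Request R1.

Treat this as an assignment problem: match each driver to one request.
Optimal: Car 63→Request R1 ($55), Car 31→Request R6 ($63), Car 70→Request R5 ($56), Car 12→Request R3 ($42), Car 58→Request R7 ($54) — total 55+63+56+42+54 = $270.
Row-greedy (each driver in turn takes its best remaining request) gives $231, worse by 39.
No other one-to-one assignment exceeds $270.
Car 63's own top request is Request R6 ($65), but forcing Car 63→Request R6 and reassigning the rest optimally gives only $258 — worse by 12.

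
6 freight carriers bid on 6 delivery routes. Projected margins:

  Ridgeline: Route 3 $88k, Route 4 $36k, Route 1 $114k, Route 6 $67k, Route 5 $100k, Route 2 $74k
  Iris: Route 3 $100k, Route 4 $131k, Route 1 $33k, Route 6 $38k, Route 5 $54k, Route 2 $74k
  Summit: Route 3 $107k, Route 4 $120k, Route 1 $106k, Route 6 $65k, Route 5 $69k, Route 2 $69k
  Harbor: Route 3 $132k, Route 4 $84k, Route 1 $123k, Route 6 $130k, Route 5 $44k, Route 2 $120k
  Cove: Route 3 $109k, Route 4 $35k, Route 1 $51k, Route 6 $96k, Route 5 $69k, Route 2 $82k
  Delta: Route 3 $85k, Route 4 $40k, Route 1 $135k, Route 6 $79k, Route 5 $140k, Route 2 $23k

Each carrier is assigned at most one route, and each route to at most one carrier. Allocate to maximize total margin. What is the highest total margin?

Optimal: Ridgeline→Route 1 ($114k), Iris→Route 4 ($131k), Summit→Route 3 ($107k), Harbor→Route 2 ($120k), Cove→Route 6 ($96k), Delta→Route 5 ($140k) — total 114+131+107+120+96+140 = $708k.
Max-entry greedy (repeatedly take the single best remaining cell) gives $682k, worse by 26.
Next-best assignment: Ridgeline→Route 1, Iris→Route 4, Summit→Route 3, Harbor→Route 6, Cove→Route 2, Delta→Route 5 = $704k.
Swapping Ridgeline↔Summit (Ridgeline→Route 3 $88k, Summit→Route 1 $106k) loses 27.

Max total: $708k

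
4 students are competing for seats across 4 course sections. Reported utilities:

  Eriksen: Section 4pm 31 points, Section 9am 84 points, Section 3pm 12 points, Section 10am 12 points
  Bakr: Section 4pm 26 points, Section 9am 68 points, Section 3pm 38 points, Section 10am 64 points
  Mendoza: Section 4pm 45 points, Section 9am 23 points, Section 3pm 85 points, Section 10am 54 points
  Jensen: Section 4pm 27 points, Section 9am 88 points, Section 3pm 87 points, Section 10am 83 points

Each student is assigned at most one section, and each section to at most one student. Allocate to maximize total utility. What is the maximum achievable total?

This is the linear assignment problem.
Optimal: Eriksen→Section 9am (84 points), Bakr→Section 10am (64 points), Mendoza→Section 4pm (45 points), Jensen→Section 3pm (87 points) — total 84+64+45+87 = 280 points.
Max-entry greedy (repeatedly take the single best remaining cell) gives 268 points, worse by 12.
Next-best assignment: Eriksen→Section 9am, Bakr→Section 4pm, Mendoza→Section 3pm, Jensen→Section 10am = 278 points.
Swapping Jensen↔Mendoza (Jensen→Section 4pm 27 points, Mendoza→Section 3pm 85 points) loses 20.
Every other assignment is strictly worse.

Maximum total: 280 points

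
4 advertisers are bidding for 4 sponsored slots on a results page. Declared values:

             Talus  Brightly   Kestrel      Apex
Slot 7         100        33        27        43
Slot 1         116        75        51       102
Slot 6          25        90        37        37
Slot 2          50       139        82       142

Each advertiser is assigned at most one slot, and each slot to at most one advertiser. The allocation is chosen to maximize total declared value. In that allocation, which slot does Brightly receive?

This is a one-to-one assignment (maximum-weight bipartite matching).
Optimal: Talus→Slot 7 ($100), Brightly→Slot 6 ($90), Kestrel→Slot 1 ($51), Apex→Slot 2 ($142) — total 100+90+51+142 = $383.
Column-greedy (each slot in turn goes to its best remaining advertiser) gives $374, worse by 9.
Next-best assignment: Talus→Slot 7, Brightly→Slot 2, Kestrel→Slot 6, Apex→Slot 1 = $378.
Brightly's own top slot is Slot 2 ($139), but forcing Brightly→Slot 2 and reassigning the rest optimally gives only $378 — worse by 5.

Brightly receives Slot 6.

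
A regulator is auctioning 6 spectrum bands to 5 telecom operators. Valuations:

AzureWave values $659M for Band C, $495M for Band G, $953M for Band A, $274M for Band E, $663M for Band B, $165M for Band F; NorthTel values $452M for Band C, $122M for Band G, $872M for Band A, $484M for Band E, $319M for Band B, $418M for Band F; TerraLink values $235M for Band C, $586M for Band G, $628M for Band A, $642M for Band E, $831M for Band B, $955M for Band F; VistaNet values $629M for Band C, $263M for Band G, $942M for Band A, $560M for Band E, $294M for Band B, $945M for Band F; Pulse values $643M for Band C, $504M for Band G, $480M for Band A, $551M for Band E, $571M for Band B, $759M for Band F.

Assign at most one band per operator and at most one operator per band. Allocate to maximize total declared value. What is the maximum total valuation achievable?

This is the linear assignment problem.
Optimal: AzureWave→Band C ($659M), NorthTel→Band A ($872M), TerraLink→Band B ($831M), VistaNet→Band F ($945M), Pulse→Band E ($551M) — total 659+872+831+945+551 = $3858M.
Max-entry greedy (repeatedly take the single best remaining cell) gives $3430M, worse by 428.

Maximum total: $3858M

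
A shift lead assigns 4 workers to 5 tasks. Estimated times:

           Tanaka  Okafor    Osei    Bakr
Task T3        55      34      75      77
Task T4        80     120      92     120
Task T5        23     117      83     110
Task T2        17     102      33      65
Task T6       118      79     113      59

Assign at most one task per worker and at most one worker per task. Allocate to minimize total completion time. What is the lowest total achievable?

Optimal: Tanaka→Task T5 (23 min), Okafor→Task T3 (34 min), Osei→Task T2 (33 min), Bakr→Task T6 (59 min) — total 23+34+33+59 = 149 min.
Column-greedy (each task in turn goes to its cheapest remaining worker) gives 262 min, worse by 113.
No other one-to-one assignment undercuts 149 min.

Min total: 149 min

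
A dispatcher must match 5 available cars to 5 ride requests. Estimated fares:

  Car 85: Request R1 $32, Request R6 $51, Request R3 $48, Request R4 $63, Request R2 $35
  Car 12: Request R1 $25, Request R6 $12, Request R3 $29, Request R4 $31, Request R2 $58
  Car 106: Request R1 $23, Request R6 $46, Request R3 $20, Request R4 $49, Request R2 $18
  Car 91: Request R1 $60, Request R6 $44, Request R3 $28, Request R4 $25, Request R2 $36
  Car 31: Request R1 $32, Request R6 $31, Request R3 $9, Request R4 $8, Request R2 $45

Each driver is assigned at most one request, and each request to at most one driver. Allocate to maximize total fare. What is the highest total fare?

Max total: $246

This is the linear assignment problem.
Optimal: Car 85→Request R3 ($48), Car 12→Request R2 ($58), Car 106→Request R4 ($49), Car 91→Request R1 ($60), Car 31→Request R6 ($31) — total 48+58+49+60+31 = $246.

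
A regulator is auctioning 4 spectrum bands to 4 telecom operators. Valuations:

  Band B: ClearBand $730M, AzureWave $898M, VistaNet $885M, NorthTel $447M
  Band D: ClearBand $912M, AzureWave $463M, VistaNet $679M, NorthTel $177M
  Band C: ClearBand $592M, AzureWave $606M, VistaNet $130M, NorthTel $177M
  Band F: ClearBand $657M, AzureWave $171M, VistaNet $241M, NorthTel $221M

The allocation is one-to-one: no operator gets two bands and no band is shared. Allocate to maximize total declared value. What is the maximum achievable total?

Max total: $2624M

Optimal: ClearBand→Band D ($912M), AzureWave→Band C ($606M), VistaNet→Band B ($885M), NorthTel→Band F ($221M) — total 912+606+885+221 = $2624M.
Column-greedy (each band in turn goes to its best remaining operator) gives $2228M, worse by 396.
Next-best assignment: ClearBand→Band F, AzureWave→Band B, VistaNet→Band D, NorthTel→Band C = $2411M.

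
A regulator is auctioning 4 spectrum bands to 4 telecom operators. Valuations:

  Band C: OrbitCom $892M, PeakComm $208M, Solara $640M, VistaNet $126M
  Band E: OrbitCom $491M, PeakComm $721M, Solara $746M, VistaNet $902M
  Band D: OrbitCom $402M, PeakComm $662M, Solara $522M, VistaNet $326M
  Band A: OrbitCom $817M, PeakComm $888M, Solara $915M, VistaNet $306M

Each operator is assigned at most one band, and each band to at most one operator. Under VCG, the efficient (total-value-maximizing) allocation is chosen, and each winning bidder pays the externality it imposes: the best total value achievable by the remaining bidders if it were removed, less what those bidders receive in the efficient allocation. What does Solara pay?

Solara pays $226M.

Efficient allocation: OrbitCom→Band C ($892M), PeakComm→Band D ($662M), Solara→Band A ($915M), VistaNet→Band E ($902M); total welfare W = $3371M.
Solara receives Band A at value $915M, so the others get W − 915 = $2456M.
Without Solara: best allocation of the remaining 3 bidders over all 4 bands is OrbitCom→Band C ($892M), PeakComm→Band A ($888M), VistaNet→Band E ($902M), total $2682M.
VCG payment = (others' best without Solara) − (others' welfare with Solara) = 2682 − 2456 = $226M.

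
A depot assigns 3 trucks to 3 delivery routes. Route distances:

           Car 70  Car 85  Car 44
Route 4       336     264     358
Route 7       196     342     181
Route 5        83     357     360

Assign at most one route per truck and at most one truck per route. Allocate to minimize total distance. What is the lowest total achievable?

Minimum total: 528 km

This is the linear assignment problem.
Optimal: Car 70→Route 5 (83 km), Car 85→Route 4 (264 km), Car 44→Route 7 (181 km) — total 83+264+181 = 528 km.
Every other assignment is strictly worse.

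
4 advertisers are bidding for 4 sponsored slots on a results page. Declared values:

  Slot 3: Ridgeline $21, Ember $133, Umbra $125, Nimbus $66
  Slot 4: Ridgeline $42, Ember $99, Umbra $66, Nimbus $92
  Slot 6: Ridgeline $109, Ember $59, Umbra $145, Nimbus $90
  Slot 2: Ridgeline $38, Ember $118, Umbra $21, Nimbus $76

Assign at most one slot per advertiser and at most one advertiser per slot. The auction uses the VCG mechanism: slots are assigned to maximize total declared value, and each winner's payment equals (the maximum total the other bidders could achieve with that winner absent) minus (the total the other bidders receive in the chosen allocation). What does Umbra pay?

Efficient allocation: Ridgeline→Slot 6 ($109), Ember→Slot 2 ($118), Umbra→Slot 3 ($125), Nimbus→Slot 4 ($92); total welfare W = $444.
Umbra receives Slot 3 at value $125, so the others get W − 125 = $319.
Without Umbra: best allocation of the remaining 3 bidders over all 4 slots is Ridgeline→Slot 6 ($109), Ember→Slot 3 ($133), Nimbus→Slot 4 ($92), total $334.
VCG payment = (others' best without Umbra) − (others' welfare with Umbra) = 334 − 319 = $15.

Umbra pays $15.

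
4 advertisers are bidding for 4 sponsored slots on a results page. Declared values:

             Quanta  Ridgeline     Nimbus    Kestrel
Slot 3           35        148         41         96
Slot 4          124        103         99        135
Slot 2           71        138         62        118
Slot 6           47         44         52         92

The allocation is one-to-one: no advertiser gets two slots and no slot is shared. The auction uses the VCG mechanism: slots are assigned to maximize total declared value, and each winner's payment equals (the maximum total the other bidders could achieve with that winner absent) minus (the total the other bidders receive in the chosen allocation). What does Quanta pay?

Quanta pays $47.

Efficient allocation: Quanta→Slot 4 ($124), Ridgeline→Slot 3 ($148), Nimbus→Slot 6 ($52), Kestrel→Slot 2 ($118); total welfare W = $442.
Quanta receives Slot 4 at value $124, so the others get W − 124 = $318.
Without Quanta: best allocation of the remaining 3 bidders over all 4 slots is Ridgeline→Slot 3 ($148), Nimbus→Slot 4 ($99), Kestrel→Slot 2 ($118), total $365.
VCG payment = (others' best without Quanta) − (others' welfare with Quanta) = 365 − 318 = $47.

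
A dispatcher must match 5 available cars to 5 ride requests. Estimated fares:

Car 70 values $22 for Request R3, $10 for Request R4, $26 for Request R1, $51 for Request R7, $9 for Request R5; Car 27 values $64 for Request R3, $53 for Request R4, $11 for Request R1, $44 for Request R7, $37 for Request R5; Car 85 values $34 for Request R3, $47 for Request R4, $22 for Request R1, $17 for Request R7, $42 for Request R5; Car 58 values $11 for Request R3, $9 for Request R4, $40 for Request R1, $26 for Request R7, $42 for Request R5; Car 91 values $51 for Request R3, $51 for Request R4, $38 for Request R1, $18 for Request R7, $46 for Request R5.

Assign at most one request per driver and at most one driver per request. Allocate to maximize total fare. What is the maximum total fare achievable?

Optimal: Car 70→Request R7 ($51), Car 27→Request R3 ($64), Car 85→Request R4 ($47), Car 58→Request R1 ($40), Car 91→Request R5 ($46) — total 51+64+47+40+46 = $248.
Row-greedy (each driver in turn takes its best remaining request) gives $242, worse by 6.
No other one-to-one assignment exceeds $248.

Max total: $248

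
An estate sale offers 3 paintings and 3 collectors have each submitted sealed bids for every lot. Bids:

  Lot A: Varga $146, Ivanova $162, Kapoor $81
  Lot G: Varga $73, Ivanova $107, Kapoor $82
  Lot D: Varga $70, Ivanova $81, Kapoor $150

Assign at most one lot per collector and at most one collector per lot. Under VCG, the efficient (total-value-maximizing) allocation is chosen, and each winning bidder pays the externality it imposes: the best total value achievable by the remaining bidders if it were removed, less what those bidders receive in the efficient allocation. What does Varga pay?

Efficient allocation: Varga→Lot A ($146), Ivanova→Lot G ($107), Kapoor→Lot D ($150); total welfare W = $403.
Varga receives Lot A at value $146, so the others get W − 146 = $257.
Without Varga: best allocation of the remaining 2 bidders over all 3 lots is Ivanova→Lot A ($162), Kapoor→Lot D ($150), total $312.
VCG payment = (others' best without Varga) − (others' welfare with Varga) = 312 − 257 = $55.

Varga pays $55.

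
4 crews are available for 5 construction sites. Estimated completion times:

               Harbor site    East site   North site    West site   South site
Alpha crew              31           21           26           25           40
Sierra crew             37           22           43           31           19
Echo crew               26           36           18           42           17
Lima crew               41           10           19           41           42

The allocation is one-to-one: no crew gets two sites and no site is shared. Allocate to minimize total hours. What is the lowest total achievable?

Min total: 72 hours

Optimal: Alpha crew→West site (25 hours), Sierra crew→South site (19 hours), Echo crew→North site (18 hours), Lima crew→East site (10 hours) — total 25+19+18+10 = 72 hours.
Column-greedy (each site in turn goes to its cheapest remaining crew) gives 93 hours, worse by 21.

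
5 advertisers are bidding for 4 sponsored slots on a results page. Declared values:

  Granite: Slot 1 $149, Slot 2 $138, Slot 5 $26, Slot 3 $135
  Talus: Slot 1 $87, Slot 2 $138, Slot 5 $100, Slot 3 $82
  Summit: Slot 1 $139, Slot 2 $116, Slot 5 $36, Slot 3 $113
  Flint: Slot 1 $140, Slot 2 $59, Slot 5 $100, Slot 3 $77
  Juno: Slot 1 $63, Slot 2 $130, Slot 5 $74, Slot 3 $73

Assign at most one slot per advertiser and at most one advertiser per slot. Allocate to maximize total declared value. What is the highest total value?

Optimal: Summit→Slot 1 ($139), Talus→Slot 2 ($138), Flint→Slot 5 ($100), Granite→Slot 3 ($135) — total 139+138+100+135 = $512.
Max-entry greedy (repeatedly take the single best remaining cell) gives $500, worse by 12.
Next-best assignment: Flint→Slot 1, Juno→Slot 2, Talus→Slot 5, Granite→Slot 3 = $505.
Swapping Granite↔Flint (Granite→Slot 5 $26, Flint→Slot 3 $77) loses 132.
Checked against all permutations: $512 is optimal.

Max total: $512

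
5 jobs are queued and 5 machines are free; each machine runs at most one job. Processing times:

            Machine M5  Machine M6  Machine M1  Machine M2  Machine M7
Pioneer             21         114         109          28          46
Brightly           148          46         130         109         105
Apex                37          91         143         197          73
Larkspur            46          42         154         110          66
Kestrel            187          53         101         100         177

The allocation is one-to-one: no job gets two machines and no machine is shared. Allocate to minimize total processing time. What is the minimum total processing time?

Minimum total: 278 min

This is the linear assignment problem.
Optimal: Pioneer→Machine M2 (28 min), Brightly→Machine M6 (46 min), Apex→Machine M5 (37 min), Larkspur→Machine M7 (66 min), Kestrel→Machine M1 (101 min) — total 28+46+37+66+101 = 278 min.
Row-greedy (each job in turn takes its cheapest remaining machine) gives 351 min, worse by 73.
Next-best assignment: Pioneer→Machine M2, Brightly→Machine M6, Apex→Machine M7, Larkspur→Machine M5, Kestrel→Machine M1 = 294 min.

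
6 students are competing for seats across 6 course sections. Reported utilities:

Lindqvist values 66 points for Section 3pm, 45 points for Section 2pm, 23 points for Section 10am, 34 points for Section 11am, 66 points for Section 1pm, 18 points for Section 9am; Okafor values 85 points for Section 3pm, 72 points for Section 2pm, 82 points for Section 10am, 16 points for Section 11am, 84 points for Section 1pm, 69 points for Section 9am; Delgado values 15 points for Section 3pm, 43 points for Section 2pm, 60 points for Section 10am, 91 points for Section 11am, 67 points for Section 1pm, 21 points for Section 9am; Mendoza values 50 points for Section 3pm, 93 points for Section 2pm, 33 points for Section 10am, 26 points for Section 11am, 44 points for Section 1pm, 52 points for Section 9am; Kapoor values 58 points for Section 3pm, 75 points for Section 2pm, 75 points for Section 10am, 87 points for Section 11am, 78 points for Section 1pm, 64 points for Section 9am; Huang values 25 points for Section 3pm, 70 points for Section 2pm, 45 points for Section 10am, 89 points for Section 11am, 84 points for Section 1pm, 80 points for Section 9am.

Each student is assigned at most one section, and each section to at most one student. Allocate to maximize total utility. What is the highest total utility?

Maximum total: 490 points

Treat this as an assignment problem: match each student to one section.
Optimal: Lindqvist→Section 3pm (66 points), Okafor→Section 10am (82 points), Delgado→Section 11am (91 points), Mendoza→Section 2pm (93 points), Kapoor→Section 1pm (78 points), Huang→Section 9am (80 points) — total 66+82+91+93+78+80 = 490 points.
Row-greedy (each student in turn takes its best remaining section) gives 489 points, worse by 1.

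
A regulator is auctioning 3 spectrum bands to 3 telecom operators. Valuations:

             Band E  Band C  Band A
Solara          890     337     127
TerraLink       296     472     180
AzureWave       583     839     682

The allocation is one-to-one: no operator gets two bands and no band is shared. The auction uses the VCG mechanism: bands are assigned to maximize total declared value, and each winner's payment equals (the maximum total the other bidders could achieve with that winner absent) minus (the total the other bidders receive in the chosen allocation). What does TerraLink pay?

TerraLink pays $157M.

Efficient allocation: Solara→Band E ($890M), TerraLink→Band C ($472M), AzureWave→Band A ($682M); total welfare W = $2044M.
TerraLink receives Band C at value $472M, so the others get W − 472 = $1572M.
Without TerraLink: best allocation of the remaining 2 bidders over all 3 bands is Solara→Band E ($890M), AzureWave→Band C ($839M), total $1729M.
VCG payment = (others' best without TerraLink) − (others' welfare with TerraLink) = 1729 − 1572 = $157M.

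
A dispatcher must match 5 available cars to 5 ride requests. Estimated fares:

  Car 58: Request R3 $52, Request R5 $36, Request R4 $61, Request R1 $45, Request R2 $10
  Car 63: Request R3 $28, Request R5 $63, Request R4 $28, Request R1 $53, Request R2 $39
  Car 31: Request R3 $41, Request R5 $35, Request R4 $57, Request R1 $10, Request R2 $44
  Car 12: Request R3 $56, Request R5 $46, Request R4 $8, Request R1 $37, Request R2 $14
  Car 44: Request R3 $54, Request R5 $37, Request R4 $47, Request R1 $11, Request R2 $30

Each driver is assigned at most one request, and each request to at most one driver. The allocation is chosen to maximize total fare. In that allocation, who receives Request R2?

Car 31 receives Request R2.

Treat this as an assignment problem: match each driver to one request.
Optimal: Car 58→Request R4 ($61), Car 63→Request R5 ($63), Car 31→Request R2 ($44), Car 12→Request R1 ($37), Car 44→Request R3 ($54) — total 61+63+44+37+54 = $259.
Row-greedy (each driver in turn takes its best remaining request) gives $235, worse by 24.
Swapping Car 58↔Car 63 (Car 58→Request R5 $36, Car 63→Request R4 $28) loses 60.
Every other assignment is strictly worse.
Car 31's own top request is Request R4 ($57), but forcing Car 31→Request R4 and reassigning the rest optimally gives only $251 — worse by 8.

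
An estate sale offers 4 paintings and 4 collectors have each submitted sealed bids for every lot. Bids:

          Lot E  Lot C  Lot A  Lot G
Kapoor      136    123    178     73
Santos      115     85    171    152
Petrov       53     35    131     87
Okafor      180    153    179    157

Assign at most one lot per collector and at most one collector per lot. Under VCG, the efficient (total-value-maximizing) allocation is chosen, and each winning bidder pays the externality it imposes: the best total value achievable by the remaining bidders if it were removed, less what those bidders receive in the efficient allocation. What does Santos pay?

Efficient allocation: Kapoor→Lot C ($123), Santos→Lot G ($152), Petrov→Lot A ($131), Okafor→Lot E ($180); total welfare W = $586.
Santos receives Lot G at value $152, so the others get W − 152 = $434.
Without Santos: best allocation of the remaining 3 bidders over all 4 lots is Kapoor→Lot A ($178), Petrov→Lot G ($87), Okafor→Lot E ($180), total $445.
VCG payment = (others' best without Santos) − (others' welfare with Santos) = 445 − 434 = $11.

Santos pays $11.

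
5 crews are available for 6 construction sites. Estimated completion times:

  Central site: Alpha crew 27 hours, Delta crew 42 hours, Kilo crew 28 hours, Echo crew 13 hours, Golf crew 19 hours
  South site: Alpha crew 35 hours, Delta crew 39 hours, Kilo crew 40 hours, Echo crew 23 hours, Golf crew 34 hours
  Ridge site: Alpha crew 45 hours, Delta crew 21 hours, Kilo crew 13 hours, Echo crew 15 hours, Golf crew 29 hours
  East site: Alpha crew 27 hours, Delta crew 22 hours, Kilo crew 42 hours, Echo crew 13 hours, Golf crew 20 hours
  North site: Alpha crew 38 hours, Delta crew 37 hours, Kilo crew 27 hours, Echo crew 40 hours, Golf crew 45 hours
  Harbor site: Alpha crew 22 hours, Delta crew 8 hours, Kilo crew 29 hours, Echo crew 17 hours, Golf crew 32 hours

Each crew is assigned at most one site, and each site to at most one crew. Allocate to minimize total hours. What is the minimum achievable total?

Min total: 88 hours

Optimal: Alpha crew→South site (35 hours), Delta crew→Harbor site (8 hours), Kilo crew→Ridge site (13 hours), Echo crew→East site (13 hours), Golf crew→Central site (19 hours) — total 35+8+13+13+19 = 88 hours.
Row-greedy (each crew in turn takes its cheapest remaining site) gives 103 hours, worse by 15.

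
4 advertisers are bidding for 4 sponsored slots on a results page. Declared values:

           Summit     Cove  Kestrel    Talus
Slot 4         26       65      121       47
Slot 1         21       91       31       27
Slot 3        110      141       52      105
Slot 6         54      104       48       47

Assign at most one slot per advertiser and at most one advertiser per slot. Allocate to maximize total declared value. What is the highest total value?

Optimal: Summit→Slot 6 ($54), Cove→Slot 1 ($91), Kestrel→Slot 4 ($121), Talus→Slot 3 ($105) — total 54+91+121+105 = $371.
Row-greedy (each advertiser in turn takes its best remaining slot) gives $362, worse by 9.
Swapping Summit↔Kestrel (Summit→Slot 4 $26, Kestrel→Slot 6 $48) loses 101.
No other one-to-one assignment exceeds $371.

Maximum total: $371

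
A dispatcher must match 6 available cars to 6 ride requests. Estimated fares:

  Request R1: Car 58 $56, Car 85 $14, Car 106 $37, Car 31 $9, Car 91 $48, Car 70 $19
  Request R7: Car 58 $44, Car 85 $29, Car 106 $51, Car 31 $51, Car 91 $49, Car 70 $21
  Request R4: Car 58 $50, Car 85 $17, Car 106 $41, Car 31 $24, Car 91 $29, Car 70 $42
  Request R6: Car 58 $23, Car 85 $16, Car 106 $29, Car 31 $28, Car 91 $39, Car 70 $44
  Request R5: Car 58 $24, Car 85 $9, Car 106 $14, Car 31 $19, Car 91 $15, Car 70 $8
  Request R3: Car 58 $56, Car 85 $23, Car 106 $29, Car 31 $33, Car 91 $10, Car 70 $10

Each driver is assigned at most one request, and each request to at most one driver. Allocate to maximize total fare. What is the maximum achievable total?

Max total: $249

Optimal: Car 58→Request R3 ($56), Car 85→Request R5 ($9), Car 106→Request R4 ($41), Car 31→Request R7 ($51), Car 91→Request R1 ($48), Car 70→Request R6 ($44) — total 56+9+41+51+48+44 = $249.
Swapping Car 58↔Car 70 (Car 58→Request R6 $23, Car 70→Request R3 $10) loses 67.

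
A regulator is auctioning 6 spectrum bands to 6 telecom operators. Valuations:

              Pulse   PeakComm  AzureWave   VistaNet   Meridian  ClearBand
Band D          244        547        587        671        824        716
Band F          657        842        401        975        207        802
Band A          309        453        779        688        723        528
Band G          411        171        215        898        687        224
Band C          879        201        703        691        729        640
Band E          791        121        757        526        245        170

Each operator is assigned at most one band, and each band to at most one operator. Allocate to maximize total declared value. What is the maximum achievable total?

This is a one-to-one assignment (maximum-weight bipartite matching).
Optimal: Pulse→Band C ($879M), PeakComm→Band F ($842M), AzureWave→Band E ($757M), VistaNet→Band G ($898M), Meridian→Band A ($723M), ClearBand→Band D ($716M) — total 879+842+757+898+723+716 = $4815M.
Next-best assignment: Pulse→Band E, PeakComm→Band F, AzureWave→Band A, VistaNet→Band G, Meridian→Band D, ClearBand→Band C = $4774M.
Swapping ClearBand↔Meridian (ClearBand→Band A $528M, Meridian→Band D $824M) loses 87.

Max total: $4815M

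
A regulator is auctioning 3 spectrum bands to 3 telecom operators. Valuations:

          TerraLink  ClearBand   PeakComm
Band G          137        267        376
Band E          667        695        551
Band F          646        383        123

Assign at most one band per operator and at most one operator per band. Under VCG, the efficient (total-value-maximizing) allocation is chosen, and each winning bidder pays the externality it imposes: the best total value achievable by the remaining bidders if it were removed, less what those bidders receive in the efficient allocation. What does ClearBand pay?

Efficient allocation: TerraLink→Band F ($646M), ClearBand→Band E ($695M), PeakComm→Band G ($376M); total welfare W = $1717M.
ClearBand receives Band E at value $695M, so the others get W − 695 = $1022M.
Without ClearBand: best allocation of the remaining 2 bidders over all 3 bands is TerraLink→Band F ($646M), PeakComm→Band E ($551M), total $1197M.
VCG payment = (others' best without ClearBand) − (others' welfare with ClearBand) = 1197 − 1022 = $175M.

ClearBand pays $175M.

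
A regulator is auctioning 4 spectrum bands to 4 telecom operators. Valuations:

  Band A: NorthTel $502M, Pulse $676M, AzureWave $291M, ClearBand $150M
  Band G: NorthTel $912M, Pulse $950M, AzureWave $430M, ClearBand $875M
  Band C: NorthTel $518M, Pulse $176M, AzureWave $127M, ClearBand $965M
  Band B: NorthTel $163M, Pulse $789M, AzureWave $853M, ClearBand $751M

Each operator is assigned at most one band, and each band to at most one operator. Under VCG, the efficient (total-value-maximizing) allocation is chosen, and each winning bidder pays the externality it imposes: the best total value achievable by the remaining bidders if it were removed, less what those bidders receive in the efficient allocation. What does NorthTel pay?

NorthTel pays $274M.

Efficient allocation: NorthTel→Band G ($912M), Pulse→Band A ($676M), AzureWave→Band B ($853M), ClearBand→Band C ($965M); total welfare W = $3406M.
NorthTel receives Band G at value $912M, so the others get W − 912 = $2494M.
Without NorthTel: best allocation of the remaining 3 bidders over all 4 bands is Pulse→Band G ($950M), AzureWave→Band B ($853M), ClearBand→Band C ($965M), total $2768M.
VCG payment = (others' best without NorthTel) − (others' welfare with NorthTel) = 2768 − 2494 = $274M.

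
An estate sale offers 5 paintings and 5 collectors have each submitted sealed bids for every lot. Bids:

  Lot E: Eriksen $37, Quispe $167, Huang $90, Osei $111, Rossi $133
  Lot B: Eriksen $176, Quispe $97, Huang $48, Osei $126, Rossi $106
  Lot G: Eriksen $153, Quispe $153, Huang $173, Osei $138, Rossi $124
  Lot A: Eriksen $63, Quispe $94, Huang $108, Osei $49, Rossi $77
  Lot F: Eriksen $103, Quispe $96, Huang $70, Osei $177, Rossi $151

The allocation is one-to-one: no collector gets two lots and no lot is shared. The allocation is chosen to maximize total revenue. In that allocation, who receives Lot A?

Rossi receives Lot A.

Optimal: Eriksen→Lot B ($176), Quispe→Lot E ($167), Huang→Lot G ($173), Osei→Lot F ($177), Rossi→Lot A ($77) — total 176+167+173+177+77 = $770.
Next-best assignment: Eriksen→Lot B, Quispe→Lot A, Huang→Lot G, Osei→Lot F, Rossi→Lot E = $753.
Swapping Huang↔Osei (Huang→Lot F $70, Osei→Lot G $138) loses 142.
Rossi's own top lot is Lot F ($151), but forcing Rossi→Lot F and reassigning the rest optimally gives only $740 — worse by 30.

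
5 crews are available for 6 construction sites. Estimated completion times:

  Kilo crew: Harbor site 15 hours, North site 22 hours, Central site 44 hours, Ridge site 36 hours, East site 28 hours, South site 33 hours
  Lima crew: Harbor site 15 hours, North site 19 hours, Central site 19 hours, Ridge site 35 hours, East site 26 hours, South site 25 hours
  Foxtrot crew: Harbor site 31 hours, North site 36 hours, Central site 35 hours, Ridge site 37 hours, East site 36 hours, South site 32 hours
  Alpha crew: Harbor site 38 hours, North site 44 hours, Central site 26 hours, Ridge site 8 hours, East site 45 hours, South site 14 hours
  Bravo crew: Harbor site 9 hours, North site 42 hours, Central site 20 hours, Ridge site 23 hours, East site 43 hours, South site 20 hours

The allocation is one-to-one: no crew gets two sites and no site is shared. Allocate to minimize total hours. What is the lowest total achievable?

Minimum total: 90 hours

This is a one-to-one assignment (minimum-cost bipartite matching).
Optimal: Kilo crew→North site (22 hours), Lima crew→Central site (19 hours), Foxtrot crew→South site (32 hours), Alpha crew→Ridge site (8 hours), Bravo crew→Harbor site (9 hours) — total 22+19+32+8+9 = 90 hours.
Min-entry greedy (repeatedly take the single cheapest remaining cell) gives 96 hours, worse by 6.
Next-best assignment: Kilo crew→Harbor site, Lima crew→North site, Foxtrot crew→South site, Alpha crew→Ridge site, Bravo crew→Central site = 94 hours.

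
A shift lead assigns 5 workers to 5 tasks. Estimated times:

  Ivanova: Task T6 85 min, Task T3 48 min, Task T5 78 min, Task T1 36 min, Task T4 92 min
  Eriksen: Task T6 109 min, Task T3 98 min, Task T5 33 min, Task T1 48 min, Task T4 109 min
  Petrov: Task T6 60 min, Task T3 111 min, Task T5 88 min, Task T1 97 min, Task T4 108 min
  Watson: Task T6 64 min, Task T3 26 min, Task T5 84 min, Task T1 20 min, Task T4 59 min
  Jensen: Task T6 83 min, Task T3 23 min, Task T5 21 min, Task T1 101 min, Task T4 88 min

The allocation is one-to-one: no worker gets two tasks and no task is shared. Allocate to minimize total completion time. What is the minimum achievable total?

Minimum total: 211 min

This is the linear assignment problem.
Optimal: Ivanova→Task T1 (36 min), Eriksen→Task T5 (33 min), Petrov→Task T6 (60 min), Watson→Task T4 (59 min), Jensen→Task T3 (23 min) — total 36+33+60+59+23 = 211 min.
Column-greedy (each task in turn goes to its cheapest remaining worker) gives 228 min, worse by 17.
Next-best assignment: Ivanova→Task T4, Eriksen→Task T5, Petrov→Task T6, Watson→Task T1, Jensen→Task T3 = 228 min.
Swapping Jensen↔Ivanova (Jensen→Task T1 101 min, Ivanova→Task T3 48 min) adds 90.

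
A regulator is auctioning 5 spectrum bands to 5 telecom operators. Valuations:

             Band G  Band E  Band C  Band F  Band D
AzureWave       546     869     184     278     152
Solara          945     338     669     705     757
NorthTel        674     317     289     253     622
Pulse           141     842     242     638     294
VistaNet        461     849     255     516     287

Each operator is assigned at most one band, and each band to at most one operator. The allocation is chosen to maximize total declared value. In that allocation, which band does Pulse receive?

Pulse receives Band F.

Optimal: AzureWave→Band E ($869M), Solara→Band G ($945M), NorthTel→Band D ($622M), Pulse→Band F ($638M), VistaNet→Band C ($255M) — total 869+945+622+638+255 = $3329M.
Next-best assignment: AzureWave→Band G, Solara→Band C, NorthTel→Band D, Pulse→Band F, VistaNet→Band E = $3324M.
Every other assignment is strictly worse.
Pulse's own top band is Band E ($842M), but forcing Pulse→Band E and reassigning the rest optimally gives only $3195M — worse by 134.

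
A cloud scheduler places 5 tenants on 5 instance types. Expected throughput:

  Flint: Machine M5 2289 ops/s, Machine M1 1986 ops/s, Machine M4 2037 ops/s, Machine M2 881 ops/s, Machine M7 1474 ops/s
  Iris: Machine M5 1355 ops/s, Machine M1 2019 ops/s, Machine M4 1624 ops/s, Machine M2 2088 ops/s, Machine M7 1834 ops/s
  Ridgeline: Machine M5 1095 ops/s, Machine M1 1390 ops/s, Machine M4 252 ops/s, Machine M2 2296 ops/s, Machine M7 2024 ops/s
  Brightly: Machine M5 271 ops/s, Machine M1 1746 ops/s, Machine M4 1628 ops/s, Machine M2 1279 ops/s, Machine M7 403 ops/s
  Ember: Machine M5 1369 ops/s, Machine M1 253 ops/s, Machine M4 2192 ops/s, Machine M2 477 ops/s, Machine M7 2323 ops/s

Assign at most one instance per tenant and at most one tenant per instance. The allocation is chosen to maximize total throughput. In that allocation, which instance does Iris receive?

Optimal: Flint→Machine M5 (2289 ops/s), Iris→Machine M1 (2019 ops/s), Ridgeline→Machine M2 (2296 ops/s), Brightly→Machine M4 (1628 ops/s), Ember→Machine M7 (2323 ops/s) — total 2289+2019+2296+1628+2323 = 10555 ops/s.
Next-best assignment: Flint→Machine M5, Iris→Machine M7, Ridgeline→Machine M2, Brightly→Machine M1, Ember→Machine M4 = 10357 ops/s.
Swapping Ember↔Iris (Ember→Machine M1 253 ops/s, Iris→Machine M7 1834 ops/s) loses 2255.
Iris's own top instance is Machine M2 (2088 ops/s), but forcing Iris→Machine M2 and reassigning the rest optimally gives only 10339 ops/s — worse by 216.

Iris receives Machine M1.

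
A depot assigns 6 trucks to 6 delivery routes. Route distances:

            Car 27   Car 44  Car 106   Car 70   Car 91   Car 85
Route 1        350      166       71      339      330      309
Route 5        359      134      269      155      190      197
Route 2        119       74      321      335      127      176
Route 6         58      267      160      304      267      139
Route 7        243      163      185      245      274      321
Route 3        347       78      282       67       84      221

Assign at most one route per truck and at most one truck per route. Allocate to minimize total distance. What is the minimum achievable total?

Min total: 683 km

This is the linear assignment problem.
Optimal: Car 27→Route 6 (58 km), Car 44→Route 7 (163 km), Car 106→Route 1 (71 km), Car 70→Route 3 (67 km), Car 91→Route 2 (127 km), Car 85→Route 5 (197 km) — total 58+163+71+67+127+197 = 683 km.
Min-entry greedy (repeatedly take the single cheapest remaining cell) gives 781 km, worse by 98.
Swapping Car 27↔Car 70 (Car 27→Route 3 347 km, Car 70→Route 6 304 km) adds 526.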